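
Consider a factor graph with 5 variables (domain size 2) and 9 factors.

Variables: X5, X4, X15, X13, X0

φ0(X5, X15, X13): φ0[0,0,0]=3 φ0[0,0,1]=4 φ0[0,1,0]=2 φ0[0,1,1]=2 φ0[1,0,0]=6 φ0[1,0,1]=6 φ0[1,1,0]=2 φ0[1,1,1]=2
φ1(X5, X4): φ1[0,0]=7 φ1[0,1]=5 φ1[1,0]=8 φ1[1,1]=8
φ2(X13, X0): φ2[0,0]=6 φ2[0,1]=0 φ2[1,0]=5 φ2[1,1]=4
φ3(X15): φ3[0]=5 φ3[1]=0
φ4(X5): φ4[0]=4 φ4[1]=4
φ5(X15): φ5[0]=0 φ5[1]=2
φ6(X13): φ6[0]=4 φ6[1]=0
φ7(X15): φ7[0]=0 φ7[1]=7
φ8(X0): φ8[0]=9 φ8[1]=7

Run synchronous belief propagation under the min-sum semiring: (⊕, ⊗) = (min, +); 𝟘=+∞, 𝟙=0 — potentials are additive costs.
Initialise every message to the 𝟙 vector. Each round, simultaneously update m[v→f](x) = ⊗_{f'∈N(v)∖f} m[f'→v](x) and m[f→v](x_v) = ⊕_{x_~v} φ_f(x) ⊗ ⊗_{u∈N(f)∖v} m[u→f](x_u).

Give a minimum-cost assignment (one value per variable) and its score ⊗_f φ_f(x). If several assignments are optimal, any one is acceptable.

init: all messages = 𝟙 over 2 values
r1 m[φ0→X5] = [2, 2]
r1 m[φ0→X15] = [3, 2]
r1 m[φ0→X13] = [2, 2]
r1 m[φ1→X5] = [5, 8]
r1 m[φ1→X4] = [7, 5]
r1 m[φ2→X13] = [0, 4]
r1 m[φ2→X0] = [5, 0]
r1 m[φ3→X15] = [5, 0]
r1 m[φ4→X5] = [4, 4]
r1 m[φ5→X15] = [0, 2]
r1 m[φ6→X13] = [4, 0]
r1 m[φ7→X15] = [0, 7]
r1 m[φ8→X0] = [9, 7]
r1 m[X5→φ0] = [0, 0]
r1 m[X5→φ1] = [0, 0]
r1 m[X5→φ4] = [0, 0]
r1 m[X4→φ1] = [0, 0]
r1 m[X15→φ0] = [0, 0]
r1 m[X15→φ3] = [0, 0]
r1 m[X15→φ5] = [0, 0]
r1 m[X15→φ7] = [0, 0]
r1 m[X13→φ0] = [0, 0]
r1 m[X13→φ2] = [0, 0]
r1 m[X13→φ6] = [0, 0]
r1 m[X0→φ2] = [0, 0]
r1 m[X0→φ8] = [0, 0]
r2 m[φ0→X5] = [2, 2]
r2 m[φ0→X15] = [3, 2]
r2 m[φ0→X13] = [2, 2]
r2 m[φ1→X5] = [5, 8]
r2 m[φ1→X4] = [7, 5]
r2 m[φ2→X13] = [0, 4]
r2 m[φ2→X0] = [5, 0]
r2 m[φ3→X15] = [5, 0]
r2 m[φ4→X5] = [4, 4]
r2 m[φ5→X15] = [0, 2]
r2 m[φ6→X13] = [4, 0]
r2 m[φ7→X15] = [0, 7]
r2 m[φ8→X0] = [9, 7]
r2 m[X5→φ0] = [9, 12]
r2 m[X5→φ1] = [6, 6]
r2 m[X5→φ4] = [7, 10]
r2 m[X4→φ1] = [0, 0]
r2 m[X15→φ0] = [5, 9]
r2 m[X15→φ3] = [3, 11]
r2 m[X15→φ5] = [8, 9]
r2 m[X15→φ7] = [8, 4]
r2 m[X13→φ0] = [4, 4]
r2 m[X13→φ2] = [6, 2]
r2 m[X13→φ6] = [2, 6]
r2 m[X0→φ2] = [9, 7]
r2 m[X0→φ8] = [5, 0]
r3 m[φ0→X5] = [12, 15]
r3 m[φ0→X15] = [16, 15]
r3 m[φ0→X13] = [17, 18]
r3 m[φ1→X5] = [5, 8]
r3 m[φ1→X4] = [13, 11]
r3 m[φ2→X13] = [7, 11]
r3 m[φ2→X0] = [7, 6]
r3 m[φ3→X15] = [5, 0]
r3 m[φ4→X5] = [4, 4]
r3 m[φ5→X15] = [0, 2]
r3 m[φ6→X13] = [4, 0]
r3 m[φ7→X15] = [0, 7]
r3 m[φ8→X0] = [9, 7]
r3 m[X5→φ0] = [9, 12]
r3 m[X5→φ1] = [6, 6]
r3 m[X5→φ4] = [7, 10]
r3 m[X4→φ1] = [0, 0]
r3 m[X15→φ0] = [5, 9]
r3 m[X15→φ3] = [3, 11]
r3 m[X15→φ5] = [8, 9]
r3 m[X15→φ7] = [8, 4]
r3 m[X13→φ0] = [4, 4]
r3 m[X13→φ2] = [6, 2]
r3 m[X13→φ6] = [2, 6]
r3 m[X0→φ2] = [9, 7]
r3 m[X0→φ8] = [5, 0]
r4 m[φ0→X5] = [12, 15]
r4 m[φ0→X15] = [16, 15]
r4 m[φ0→X13] = [17, 18]
r4 m[φ1→X5] = [5, 8]
r4 m[φ1→X4] = [13, 11]
r4 m[φ2→X13] = [7, 11]
r4 m[φ2→X0] = [7, 6]
r4 m[φ3→X15] = [5, 0]
r4 m[φ4→X5] = [4, 4]
r4 m[φ5→X15] = [0, 2]
r4 m[φ6→X13] = [4, 0]
r4 m[φ7→X15] = [0, 7]
r4 m[φ8→X0] = [9, 7]
r4 m[X5→φ0] = [9, 12]
r4 m[X5→φ1] = [16, 19]
r4 m[X5→φ4] = [17, 23]
r4 m[X4→φ1] = [0, 0]
r4 m[X15→φ0] = [5, 9]
r4 m[X15→φ3] = [16, 24]
r4 m[X15→φ5] = [21, 22]
r4 m[X15→φ7] = [21, 17]
r4 m[X13→φ0] = [11, 11]
r4 m[X13→φ2] = [21, 18]
r4 m[X13→φ6] = [24, 29]
r4 m[X0→φ2] = [9, 7]
r4 m[X0→φ8] = [7, 6]
r5 m[φ0→X5] = [19, 22]
r5 m[φ0→X15] = [23, 22]
r5 m[φ0→X13] = [17, 18]
r5 m[φ1→X5] = [5, 8]
r5 m[φ1→X4] = [23, 21]
r5 m[φ2→X13] = [7, 11]
r5 m[φ2→X0] = [23, 21]
r5 m[φ3→X15] = [5, 0]
r5 m[φ4→X5] = [4, 4]
r5 m[φ5→X15] = [0, 2]
r5 m[φ6→X13] = [4, 0]
r5 m[φ7→X15] = [0, 7]
r5 m[φ8→X0] = [9, 7]
r5 m[X5→φ0] = [9, 12]
r5 m[X5→φ1] = [16, 19]
r5 m[X5→φ4] = [17, 23]
r5 m[X4→φ1] = [0, 0]
r5 m[X15→φ0] = [5, 9]
r5 m[X15→φ3] = [16, 24]
r5 m[X15→φ5] = [21, 22]
r5 m[X15→φ7] = [21, 17]
r5 m[X13→φ0] = [11, 11]
r5 m[X13→φ2] = [21, 18]
r5 m[X13→φ6] = [24, 29]
r5 m[X0→φ2] = [9, 7]
r5 m[X0→φ8] = [7, 6]
r6 m[φ0→X5] = [19, 22]
r6 m[φ0→X15] = [23, 22]
r6 m[φ0→X13] = [17, 18]
r6 m[φ1→X5] = [5, 8]
r6 m[φ1→X4] = [23, 21]
r6 m[φ2→X13] = [7, 11]
r6 m[φ2→X0] = [23, 21]
r6 m[φ3→X15] = [5, 0]
r6 m[φ4→X5] = [4, 4]
r6 m[φ5→X15] = [0, 2]
r6 m[φ6→X13] = [4, 0]
r6 m[φ7→X15] = [0, 7]
r6 m[φ8→X0] = [9, 7]
r6 m[X5→φ0] = [9, 12]
r6 m[X5→φ1] = [23, 26]
r6 m[X5→φ4] = [24, 30]
r6 m[X4→φ1] = [0, 0]
r6 m[X15→φ0] = [5, 9]
r6 m[X15→φ3] = [23, 31]
r6 m[X15→φ5] = [28, 29]
r6 m[X15→φ7] = [28, 24]
r6 m[X13→φ0] = [11, 11]
r6 m[X13→φ2] = [21, 18]
r6 m[X13→φ6] = [24, 29]
r6 m[X0→φ2] = [9, 7]
r6 m[X0→φ8] = [23, 21]
r7 m[φ0→X5] = [19, 22]
r7 m[φ0→X15] = [23, 22]
r7 m[φ0→X13] = [17, 18]
r7 m[φ1→X5] = [5, 8]
r7 m[φ1→X4] = [30, 28]
r7 m[φ2→X13] = [7, 11]
r7 m[φ2→X0] = [23, 21]
r7 m[φ3→X15] = [5, 0]
r7 m[φ4→X5] = [4, 4]
r7 m[φ5→X15] = [0, 2]
r7 m[φ6→X13] = [4, 0]
r7 m[φ7→X15] = [0, 7]
r7 m[φ8→X0] = [9, 7]
r7 m[X5→φ0] = [9, 12]
r7 m[X5→φ1] = [23, 26]
r7 m[X5→φ4] = [24, 30]
r7 m[X4→φ1] = [0, 0]
r7 m[X15→φ0] = [5, 9]
r7 m[X15→φ3] = [23, 31]
r7 m[X15→φ5] = [28, 29]
r7 m[X15→φ7] = [28, 24]
r7 m[X13→φ0] = [11, 11]
r7 m[X13→φ2] = [21, 18]
r7 m[X13→φ6] = [24, 29]
r7 m[X0→φ2] = [9, 7]
r7 m[X0→φ8] = [23, 21]
r8 m[φ0→X5] = [19, 22]
r8 m[φ0→X15] = [23, 22]
r8 m[φ0→X13] = [17, 18]
r8 m[φ1→X5] = [5, 8]
r8 m[φ1→X4] = [30, 28]
r8 m[φ2→X13] = [7, 11]
r8 m[φ2→X0] = [23, 21]
r8 m[φ3→X15] = [5, 0]
r8 m[φ4→X5] = [4, 4]
r8 m[φ5→X15] = [0, 2]
r8 m[φ6→X13] = [4, 0]
r8 m[φ7→X15] = [0, 7]
r8 m[φ8→X0] = [9, 7]
r8 m[X5→φ0] = [9, 12]
r8 m[X5→φ1] = [23, 26]
r8 m[X5→φ4] = [24, 30]
r8 m[X4→φ1] = [0, 0]
r8 m[X15→φ0] = [5, 9]
r8 m[X15→φ3] = [23, 31]
r8 m[X15→φ5] = [28, 29]
r8 m[X15→φ7] = [28, 24]
r8 m[X13→φ0] = [11, 11]
r8 m[X13→φ2] = [21, 18]
r8 m[X13→φ6] = [24, 29]
r8 m[X0→φ2] = [9, 7]
r8 m[X0→φ8] = [23, 21]
fixed point reached at round 8
traceback from X5: (X5=0, X4=1, X15=0, X13=0, X0=1), score=28

assignment: (X5=0, X4=1, X15=0, X13=0, X0=1); score = 28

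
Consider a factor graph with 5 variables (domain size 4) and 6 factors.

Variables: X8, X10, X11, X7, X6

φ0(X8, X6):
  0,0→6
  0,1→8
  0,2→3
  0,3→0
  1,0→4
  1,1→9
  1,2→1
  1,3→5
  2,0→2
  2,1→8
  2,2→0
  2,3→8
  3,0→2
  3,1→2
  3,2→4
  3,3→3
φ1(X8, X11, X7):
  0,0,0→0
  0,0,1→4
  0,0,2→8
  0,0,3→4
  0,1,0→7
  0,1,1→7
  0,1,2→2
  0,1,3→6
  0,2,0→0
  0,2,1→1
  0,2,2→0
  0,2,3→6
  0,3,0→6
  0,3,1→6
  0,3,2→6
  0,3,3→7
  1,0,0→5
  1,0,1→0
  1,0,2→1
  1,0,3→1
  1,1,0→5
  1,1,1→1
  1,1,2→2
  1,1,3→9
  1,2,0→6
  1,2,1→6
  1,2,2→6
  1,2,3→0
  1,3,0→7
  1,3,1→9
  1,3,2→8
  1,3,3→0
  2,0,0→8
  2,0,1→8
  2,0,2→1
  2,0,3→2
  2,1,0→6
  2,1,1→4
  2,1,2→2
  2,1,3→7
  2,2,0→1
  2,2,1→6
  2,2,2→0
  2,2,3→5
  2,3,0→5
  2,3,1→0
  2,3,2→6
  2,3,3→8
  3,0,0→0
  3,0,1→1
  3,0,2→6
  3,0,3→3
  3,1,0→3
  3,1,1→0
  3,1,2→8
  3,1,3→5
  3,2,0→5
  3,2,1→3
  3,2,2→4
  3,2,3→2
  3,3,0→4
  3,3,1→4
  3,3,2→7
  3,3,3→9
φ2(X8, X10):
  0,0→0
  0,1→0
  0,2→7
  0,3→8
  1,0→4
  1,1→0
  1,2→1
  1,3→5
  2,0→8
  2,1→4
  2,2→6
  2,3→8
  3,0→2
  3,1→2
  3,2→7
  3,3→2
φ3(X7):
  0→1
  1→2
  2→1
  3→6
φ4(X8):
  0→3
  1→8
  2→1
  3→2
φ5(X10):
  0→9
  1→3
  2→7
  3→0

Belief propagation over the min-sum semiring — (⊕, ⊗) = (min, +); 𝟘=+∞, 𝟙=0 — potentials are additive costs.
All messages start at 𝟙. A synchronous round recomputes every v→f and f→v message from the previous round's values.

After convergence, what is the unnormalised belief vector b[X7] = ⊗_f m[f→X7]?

init: all messages = 𝟙 over 4 values
r1 m[φ0→X8] = [0, 1, 0, 2]
r1 m[φ0→X6] = [2, 2, 0, 0]
r1 m[φ1→X8] = [0, 0, 0, 0]
r1 m[φ1→X11] = [0, 0, 0, 0]
r1 m[φ1→X7] = [0, 0, 0, 0]
r1 m[φ2→X8] = [0, 0, 4, 2]
r1 m[φ2→X10] = [0, 0, 1, 2]
r1 m[φ3→X7] = [1, 2, 1, 6]
r1 m[φ4→X8] = [3, 8, 1, 2]
r1 m[φ5→X10] = [9, 3, 7, 0]
r1 m[X8→φ0] = [0, 0, 0, 0]
r1 m[X8→φ1] = [0, 0, 0, 0]
r1 m[X8→φ2] = [0, 0, 0, 0]
r1 m[X8→φ4] = [0, 0, 0, 0]
r1 m[X10→φ2] = [0, 0, 0, 0]
r1 m[X10→φ5] = [0, 0, 0, 0]
r1 m[X11→φ1] = [0, 0, 0, 0]
r1 m[X7→φ1] = [0, 0, 0, 0]
r1 m[X7→φ3] = [0, 0, 0, 0]
r1 m[X6→φ0] = [0, 0, 0, 0]
r2 m[φ0→X8] = [0, 1, 0, 2]
r2 m[φ0→X6] = [2, 2, 0, 0]
r2 m[φ1→X8] = [0, 0, 0, 0]
r2 m[φ1→X11] = [0, 0, 0, 0]
r2 m[φ1→X7] = [0, 0, 0, 0]
r2 m[φ2→X8] = [0, 0, 4, 2]
r2 m[φ2→X10] = [0, 0, 1, 2]
r2 m[φ3→X7] = [1, 2, 1, 6]
r2 m[φ4→X8] = [3, 8, 1, 2]
r2 m[φ5→X10] = [9, 3, 7, 0]
r2 m[X8→φ0] = [3, 8, 5, 4]
r2 m[X8→φ1] = [3, 9, 5, 6]
r2 m[X8→φ2] = [3, 9, 1, 4]
r2 m[X8→φ4] = [0, 1, 4, 4]
r2 m[X10→φ2] = [9, 3, 7, 0]
r2 m[X10→φ5] = [0, 0, 1, 2]
r2 m[X11→φ1] = [0, 0, 0, 0]
r2 m[X7→φ1] = [1, 2, 1, 6]
r2 m[X7→φ3] = [0, 0, 0, 0]
r2 m[X6→φ0] = [0, 0, 0, 0]
r3 m[φ0→X8] = [0, 1, 0, 2]
r3 m[φ0→X6] = [6, 6, 5, 3]
r3 m[φ1→X8] = [1, 2, 1, 1]
r3 m[φ1→X11] = [4, 6, 4, 7]
r3 m[φ1→X7] = [3, 4, 3, 7]
r3 m[φ2→X8] = [3, 3, 7, 2]
r3 m[φ2→X10] = [3, 3, 7, 6]
r3 m[φ3→X7] = [1, 2, 1, 6]
r3 m[φ4→X8] = [3, 8, 1, 2]
r3 m[φ5→X10] = [9, 3, 7, 0]
r3 m[X8→φ0] = [3, 8, 5, 4]
r3 m[X8→φ1] = [3, 9, 5, 6]
r3 m[X8→φ2] = [3, 9, 1, 4]
r3 m[X8→φ4] = [0, 1, 4, 4]
r3 m[X10→φ2] = [9, 3, 7, 0]
r3 m[X10→φ5] = [0, 0, 1, 2]
r3 m[X11→φ1] = [0, 0, 0, 0]
r3 m[X7→φ1] = [1, 2, 1, 6]
r3 m[X7→φ3] = [0, 0, 0, 0]
r3 m[X6→φ0] = [0, 0, 0, 0]
r4 m[φ0→X8] = [0, 1, 0, 2]
r4 m[φ0→X6] = [6, 6, 5, 3]
r4 m[φ1→X8] = [1, 2, 1, 1]
r4 m[φ1→X11] = [4, 6, 4, 7]
r4 m[φ1→X7] = [3, 4, 3, 7]
r4 m[φ2→X8] = [3, 3, 7, 2]
r4 m[φ2→X10] = [3, 3, 7, 6]
r4 m[φ3→X7] = [1, 2, 1, 6]
r4 m[φ4→X8] = [3, 8, 1, 2]
r4 m[φ5→X10] = [9, 3, 7, 0]
r4 m[X8→φ0] = [7, 13, 9, 5]
r4 m[X8→φ1] = [6, 12, 8, 6]
r4 m[X8→φ2] = [4, 11, 2, 5]
r4 m[X8→φ4] = [4, 6, 8, 5]
r4 m[X10→φ2] = [9, 3, 7, 0]
r4 m[X10→φ5] = [3, 3, 7, 6]
r4 m[X11→φ1] = [0, 0, 0, 0]
r4 m[X7→φ1] = [1, 2, 1, 6]
r4 m[X7→φ3] = [3, 4, 3, 7]
r4 m[X6→φ0] = [0, 0, 0, 0]
r5 m[φ0→X8] = [0, 1, 0, 2]
r5 m[φ0→X6] = [7, 7, 9, 7]
r5 m[φ1→X8] = [1, 2, 1, 1]
r5 m[φ1→X11] = [7, 8, 7, 10]
r5 m[φ1→X7] = [6, 6, 6, 8]
r5 m[φ2→X8] = [3, 3, 7, 2]
r5 m[φ2→X10] = [4, 4, 8, 7]
r5 m[φ3→X7] = [1, 2, 1, 6]
r5 m[φ4→X8] = [3, 8, 1, 2]
r5 m[φ5→X10] = [9, 3, 7, 0]
r5 m[X8→φ0] = [7, 13, 9, 5]
r5 m[X8→φ1] = [6, 12, 8, 6]
r5 m[X8→φ2] = [4, 11, 2, 5]
r5 m[X8→φ4] = [4, 6, 8, 5]
r5 m[X10→φ2] = [9, 3, 7, 0]
r5 m[X10→φ5] = [3, 3, 7, 6]
r5 m[X11→φ1] = [0, 0, 0, 0]
r5 m[X7→φ1] = [1, 2, 1, 6]
r5 m[X7→φ3] = [3, 4, 3, 7]
r5 m[X6→φ0] = [0, 0, 0, 0]
r6 m[φ0→X8] = [0, 1, 0, 2]
r6 m[φ0→X6] = [7, 7, 9, 7]
r6 m[φ1→X8] = [1, 2, 1, 1]
r6 m[φ1→X11] = [7, 8, 7, 10]
r6 m[φ1→X7] = [6, 6, 6, 8]
r6 m[φ2→X8] = [3, 3, 7, 2]
r6 m[φ2→X10] = [4, 4, 8, 7]
r6 m[φ3→X7] = [1, 2, 1, 6]
r6 m[φ4→X8] = [3, 8, 1, 2]
r6 m[φ5→X10] = [9, 3, 7, 0]
r6 m[X8→φ0] = [7, 13, 9, 5]
r6 m[X8→φ1] = [6, 12, 8, 6]
r6 m[X8→φ2] = [4, 11, 2, 5]
r6 m[X8→φ4] = [4, 6, 8, 5]
r6 m[X10→φ2] = [9, 3, 7, 0]
r6 m[X10→φ5] = [4, 4, 8, 7]
r6 m[X11→φ1] = [0, 0, 0, 0]
r6 m[X7→φ1] = [1, 2, 1, 6]
r6 m[X7→φ3] = [6, 6, 6, 8]
r6 m[X6→φ0] = [0, 0, 0, 0]
r7 m[φ0→X8] = [0, 1, 0, 2]
r7 m[φ0→X6] = [7, 7, 9, 7]
r7 m[φ1→X8] = [1, 2, 1, 1]
r7 m[φ1→X11] = [7, 8, 7, 10]
r7 m[φ1→X7] = [6, 6, 6, 8]
r7 m[φ2→X8] = [3, 3, 7, 2]
r7 m[φ2→X10] = [4, 4, 8, 7]
r7 m[φ3→X7] = [1, 2, 1, 6]
r7 m[φ4→X8] = [3, 8, 1, 2]
r7 m[φ5→X10] = [9, 3, 7, 0]
r7 m[X8→φ0] = [7, 13, 9, 5]
r7 m[X8→φ1] = [6, 12, 8, 6]
r7 m[X8→φ2] = [4, 11, 2, 5]
r7 m[X8→φ4] = [4, 6, 8, 5]
r7 m[X10→φ2] = [9, 3, 7, 0]
r7 m[X10→φ5] = [4, 4, 8, 7]
r7 m[X11→φ1] = [0, 0, 0, 0]
r7 m[X7→φ1] = [1, 2, 1, 6]
r7 m[X7→φ3] = [6, 6, 6, 8]
r7 m[X6→φ0] = [0, 0, 0, 0]
fixed point reached at round 7
b[X7] = ⊗ incoming = [7, 8, 7, 14]

b[X7] = [7, 8, 7, 14]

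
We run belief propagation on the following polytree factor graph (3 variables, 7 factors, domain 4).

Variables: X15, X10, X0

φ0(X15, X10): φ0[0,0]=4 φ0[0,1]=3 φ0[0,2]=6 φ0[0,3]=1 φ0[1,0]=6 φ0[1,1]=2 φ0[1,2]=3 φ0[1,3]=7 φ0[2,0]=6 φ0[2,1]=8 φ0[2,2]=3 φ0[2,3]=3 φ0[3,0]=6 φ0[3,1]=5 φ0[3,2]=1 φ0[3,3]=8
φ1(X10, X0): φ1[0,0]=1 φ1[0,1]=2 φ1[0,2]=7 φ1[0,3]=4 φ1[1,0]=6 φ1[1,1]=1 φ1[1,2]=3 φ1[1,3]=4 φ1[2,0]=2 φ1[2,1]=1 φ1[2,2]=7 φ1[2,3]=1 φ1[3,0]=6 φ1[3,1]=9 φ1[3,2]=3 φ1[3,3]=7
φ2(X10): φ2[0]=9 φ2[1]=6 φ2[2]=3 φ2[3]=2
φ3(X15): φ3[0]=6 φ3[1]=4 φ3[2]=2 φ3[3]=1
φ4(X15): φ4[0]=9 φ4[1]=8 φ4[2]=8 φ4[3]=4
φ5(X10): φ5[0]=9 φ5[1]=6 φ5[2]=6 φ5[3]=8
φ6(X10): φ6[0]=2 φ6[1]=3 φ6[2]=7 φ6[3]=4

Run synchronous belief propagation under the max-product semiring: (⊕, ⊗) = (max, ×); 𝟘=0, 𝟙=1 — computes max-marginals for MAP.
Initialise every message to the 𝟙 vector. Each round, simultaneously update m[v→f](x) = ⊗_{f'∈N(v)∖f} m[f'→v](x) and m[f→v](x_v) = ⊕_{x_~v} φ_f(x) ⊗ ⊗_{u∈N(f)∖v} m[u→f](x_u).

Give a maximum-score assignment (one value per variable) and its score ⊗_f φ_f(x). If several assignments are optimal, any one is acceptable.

assignment: (X15=0, X10=2, X0=2); score = 285768

init: all messages = 𝟙 over 4 values
r1 m[φ0→X15] = [6, 7, 8, 8]
r1 m[φ0→X10] = [6, 8, 6, 8]
r1 m[φ1→X10] = [7, 6, 7, 9]
r1 m[φ1→X0] = [6, 9, 7, 7]
r1 m[φ2→X10] = [9, 6, 3, 2]
r1 m[φ3→X15] = [6, 4, 2, 1]
r1 m[φ4→X15] = [9, 8, 8, 4]
r1 m[φ5→X10] = [9, 6, 6, 8]
r1 m[φ6→X10] = [2, 3, 7, 4]
r1 m[X15→φ0] = [1, 1, 1, 1]
r1 m[X15→φ3] = [1, 1, 1, 1]
r1 m[X15→φ4] = [1, 1, 1, 1]
r1 m[X10→φ0] = [1, 1, 1, 1]
r1 m[X10→φ1] = [1, 1, 1, 1]
r1 m[X10→φ2] = [1, 1, 1, 1]
r1 m[X10→φ5] = [1, 1, 1, 1]
r1 m[X10→φ6] = [1, 1, 1, 1]
r1 m[X0→φ1] = [1, 1, 1, 1]
r2 m[φ0→X15] = [6, 7, 8, 8]
r2 m[φ0→X10] = [6, 8, 6, 8]
r2 m[φ1→X10] = [7, 6, 7, 9]
r2 m[φ1→X0] = [6, 9, 7, 7]
r2 m[φ2→X10] = [9, 6, 3, 2]
r2 m[φ3→X15] = [6, 4, 2, 1]
r2 m[φ4→X15] = [9, 8, 8, 4]
r2 m[φ5→X10] = [9, 6, 6, 8]
r2 m[φ6→X10] = [2, 3, 7, 4]
r2 m[X15→φ0] = [54, 32, 16, 4]
r2 m[X15→φ3] = [54, 56, 64, 32]
r2 m[X15→φ4] = [36, 28, 16, 8]
r2 m[X10→φ0] = [1134, 648, 882, 576]
r2 m[X10→φ1] = [972, 864, 756, 512]
r2 m[X10→φ2] = [756, 864, 1764, 2304]
r2 m[X10→φ5] = [756, 864, 882, 576]
r2 m[X10→φ6] = [3402, 1728, 756, 1152]
r2 m[X0→φ1] = [1, 1, 1, 1]
r3 m[φ0→X15] = [5292, 6804, 6804, 6804]
r3 m[φ0→X10] = [216, 162, 324, 224]
r3 m[φ1→X10] = [7, 6, 7, 9]
r3 m[φ1→X0] = [5184, 4608, 6804, 3888]
r3 m[φ2→X10] = [9, 6, 3, 2]
r3 m[φ3→X15] = [6, 4, 2, 1]
r3 m[φ4→X15] = [9, 8, 8, 4]
r3 m[φ5→X10] = [9, 6, 6, 8]
r3 m[φ6→X10] = [2, 3, 7, 4]
r3 m[X15→φ0] = [54, 32, 16, 4]
r3 m[X15→φ3] = [54, 56, 64, 32]
r3 m[X15→φ4] = [36, 28, 16, 8]
r3 m[X10→φ0] = [1134, 648, 882, 576]
r3 m[X10→φ1] = [972, 864, 756, 512]
r3 m[X10→φ2] = [756, 864, 1764, 2304]
r3 m[X10→φ5] = [756, 864, 882, 576]
r3 m[X10→φ6] = [3402, 1728, 756, 1152]
r3 m[X0→φ1] = [1, 1, 1, 1]
r4 m[φ0→X15] = [5292, 6804, 6804, 6804]
r4 m[φ0→X10] = [216, 162, 324, 224]
r4 m[φ1→X10] = [7, 6, 7, 9]
r4 m[φ1→X0] = [5184, 4608, 6804, 3888]
r4 m[φ2→X10] = [9, 6, 3, 2]
r4 m[φ3→X15] = [6, 4, 2, 1]
r4 m[φ4→X15] = [9, 8, 8, 4]
r4 m[φ5→X10] = [9, 6, 6, 8]
r4 m[φ6→X10] = [2, 3, 7, 4]
r4 m[X15→φ0] = [54, 32, 16, 4]
r4 m[X15→φ3] = [47628, 54432, 54432, 27216]
r4 m[X15→φ4] = [31752, 27216, 13608, 6804]
r4 m[X10→φ0] = [1134, 648, 882, 576]
r4 m[X10→φ1] = [34992, 17496, 40824, 14336]
r4 m[X10→φ2] = [27216, 17496, 95256, 64512]
r4 m[X10→φ5] = [27216, 17496, 47628, 16128]
r4 m[X10→φ6] = [122472, 34992, 40824, 32256]
r4 m[X0→φ1] = [1, 1, 1, 1]
r5 m[φ0→X15] = [5292, 6804, 6804, 6804]
r5 m[φ0→X10] = [216, 162, 324, 224]
r5 m[φ1→X10] = [7, 6, 7, 9]
r5 m[φ1→X0] = [104976, 129024, 285768, 139968]
r5 m[φ2→X10] = [9, 6, 3, 2]
r5 m[φ3→X15] = [6, 4, 2, 1]
r5 m[φ4→X15] = [9, 8, 8, 4]
r5 m[φ5→X10] = [9, 6, 6, 8]
r5 m[φ6→X10] = [2, 3, 7, 4]
r5 m[X15→φ0] = [54, 32, 16, 4]
r5 m[X15→φ3] = [47628, 54432, 54432, 27216]
r5 m[X15→φ4] = [31752, 27216, 13608, 6804]
r5 m[X10→φ0] = [1134, 648, 882, 576]
r5 m[X10→φ1] = [34992, 17496, 40824, 14336]
r5 m[X10→φ2] = [27216, 17496, 95256, 64512]
r5 m[X10→φ5] = [27216, 17496, 47628, 16128]
r5 m[X10→φ6] = [122472, 34992, 40824, 32256]
r5 m[X0→φ1] = [1, 1, 1, 1]
r6 m[φ0→X15] = [5292, 6804, 6804, 6804]
r6 m[φ0→X10] = [216, 162, 324, 224]
r6 m[φ1→X10] = [7, 6, 7, 9]
r6 m[φ1→X0] = [104976, 129024, 285768, 139968]
r6 m[φ2→X10] = [9, 6, 3, 2]
r6 m[φ3→X15] = [6, 4, 2, 1]
r6 m[φ4→X15] = [9, 8, 8, 4]
r6 m[φ5→X10] = [9, 6, 6, 8]
r6 m[φ6→X10] = [2, 3, 7, 4]
r6 m[X15→φ0] = [54, 32, 16, 4]
r6 m[X15→φ3] = [47628, 54432, 54432, 27216]
r6 m[X15→φ4] = [31752, 27216, 13608, 6804]
r6 m[X10→φ0] = [1134, 648, 882, 576]
r6 m[X10→φ1] = [34992, 17496, 40824, 14336]
r6 m[X10→φ2] = [27216, 17496, 95256, 64512]
r6 m[X10→φ5] = [27216, 17496, 47628, 16128]
r6 m[X10→φ6] = [122472, 34992, 40824, 32256]
r6 m[X0→φ1] = [1, 1, 1, 1]
fixed point reached at round 6
traceback from X15: (X15=0, X10=2, X0=2), score=285768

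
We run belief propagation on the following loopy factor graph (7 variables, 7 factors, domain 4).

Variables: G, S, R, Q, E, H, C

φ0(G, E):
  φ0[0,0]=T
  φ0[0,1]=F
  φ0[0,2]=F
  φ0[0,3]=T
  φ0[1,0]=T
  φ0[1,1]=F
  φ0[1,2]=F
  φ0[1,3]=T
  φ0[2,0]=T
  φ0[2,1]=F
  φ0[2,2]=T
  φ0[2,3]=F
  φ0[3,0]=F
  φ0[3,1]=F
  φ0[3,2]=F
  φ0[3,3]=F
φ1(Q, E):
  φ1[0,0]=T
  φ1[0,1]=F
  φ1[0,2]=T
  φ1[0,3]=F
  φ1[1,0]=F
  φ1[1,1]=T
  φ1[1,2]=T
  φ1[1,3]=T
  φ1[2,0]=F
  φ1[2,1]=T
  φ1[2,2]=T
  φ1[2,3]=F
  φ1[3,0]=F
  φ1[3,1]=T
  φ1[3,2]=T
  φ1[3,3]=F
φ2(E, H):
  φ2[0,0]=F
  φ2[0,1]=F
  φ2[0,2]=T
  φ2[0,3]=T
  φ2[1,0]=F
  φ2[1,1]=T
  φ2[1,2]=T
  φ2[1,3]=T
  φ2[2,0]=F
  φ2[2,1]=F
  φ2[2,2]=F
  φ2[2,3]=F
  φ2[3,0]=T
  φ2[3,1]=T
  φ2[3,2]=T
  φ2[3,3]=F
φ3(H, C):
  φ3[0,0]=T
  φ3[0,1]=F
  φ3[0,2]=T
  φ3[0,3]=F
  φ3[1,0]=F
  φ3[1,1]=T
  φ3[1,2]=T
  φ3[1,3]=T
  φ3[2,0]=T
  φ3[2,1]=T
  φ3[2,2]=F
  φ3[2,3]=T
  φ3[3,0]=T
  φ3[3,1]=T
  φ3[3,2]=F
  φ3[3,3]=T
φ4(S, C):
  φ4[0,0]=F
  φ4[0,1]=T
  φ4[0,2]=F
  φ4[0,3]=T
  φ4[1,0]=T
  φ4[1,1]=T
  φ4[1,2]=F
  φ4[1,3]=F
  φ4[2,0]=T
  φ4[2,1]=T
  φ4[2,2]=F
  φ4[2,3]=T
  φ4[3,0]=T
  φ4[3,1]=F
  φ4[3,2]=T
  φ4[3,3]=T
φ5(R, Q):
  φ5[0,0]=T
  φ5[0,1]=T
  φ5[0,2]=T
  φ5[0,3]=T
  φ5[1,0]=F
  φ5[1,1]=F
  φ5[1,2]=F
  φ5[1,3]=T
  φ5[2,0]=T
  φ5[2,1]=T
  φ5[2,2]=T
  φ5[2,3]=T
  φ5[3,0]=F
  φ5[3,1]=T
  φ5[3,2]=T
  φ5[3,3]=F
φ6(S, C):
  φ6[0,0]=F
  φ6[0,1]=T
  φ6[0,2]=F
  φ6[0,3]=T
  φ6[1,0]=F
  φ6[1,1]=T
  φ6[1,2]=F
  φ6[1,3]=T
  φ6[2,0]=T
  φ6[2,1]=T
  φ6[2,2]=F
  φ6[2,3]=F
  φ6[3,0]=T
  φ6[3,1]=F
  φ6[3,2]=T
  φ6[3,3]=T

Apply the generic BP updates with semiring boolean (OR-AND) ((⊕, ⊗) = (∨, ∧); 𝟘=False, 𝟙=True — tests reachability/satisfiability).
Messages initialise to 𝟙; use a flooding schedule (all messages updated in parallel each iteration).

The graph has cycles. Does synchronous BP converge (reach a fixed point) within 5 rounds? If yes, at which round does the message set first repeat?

NOT CONVERGED within 5 rounds

init: all messages = 𝟙 over 4 values
r1 m[φ0→G] = [T, T, T, F]
r1 m[φ0→E] = [T, F, T, T]
r1 m[φ1→Q] = [T, T, T, T]
r1 m[φ1→E] = [T, T, T, T]
r1 m[φ2→E] = [T, T, F, T]
r1 m[φ2→H] = [T, T, T, T]
r1 m[φ3→H] = [T, T, T, T]
r1 m[φ3→C] = [T, T, T, T]
r1 m[φ4→S] = [T, T, T, T]
r1 m[φ4→C] = [T, T, T, T]
r1 m[φ5→R] = [T, T, T, T]
r1 m[φ5→Q] = [T, T, T, T]
r1 m[φ6→S] = [T, T, T, T]
r1 m[φ6→C] = [T, T, T, T]
r1 m[G→φ0] = [T, T, T, T]
r1 m[S→φ4] = [T, T, T, T]
r1 m[S→φ6] = [T, T, T, T]
r1 m[R→φ5] = [T, T, T, T]
r1 m[Q→φ1] = [T, T, T, T]
r1 m[Q→φ5] = [T, T, T, T]
r1 m[E→φ0] = [T, T, T, T]
r1 m[E→φ1] = [T, T, T, T]
r1 m[E→φ2] = [T, T, T, T]
r1 m[H→φ2] = [T, T, T, T]
r1 m[H→φ3] = [T, T, T, T]
r1 m[C→φ3] = [T, T, T, T]
r1 m[C→φ4] = [T, T, T, T]
r1 m[C→φ6] = [T, T, T, T]
r2 m[φ0→G] = [T, T, T, F]
r2 m[φ0→E] = [T, F, T, T]
r2 m[φ1→Q] = [T, T, T, T]
r2 m[φ1→E] = [T, T, T, T]
r2 m[φ2→E] = [T, T, F, T]
r2 m[φ2→H] = [T, T, T, T]
r2 m[φ3→H] = [T, T, T, T]
r2 m[φ3→C] = [T, T, T, T]
r2 m[φ4→S] = [T, T, T, T]
r2 m[φ4→C] = [T, T, T, T]
r2 m[φ5→R] = [T, T, T, T]
r2 m[φ5→Q] = [T, T, T, T]
r2 m[φ6→S] = [T, T, T, T]
r2 m[φ6→C] = [T, T, T, T]
r2 m[G→φ0] = [T, T, T, T]
r2 m[S→φ4] = [T, T, T, T]
r2 m[S→φ6] = [T, T, T, T]
r2 m[R→φ5] = [T, T, T, T]
r2 m[Q→φ1] = [T, T, T, T]
r2 m[Q→φ5] = [T, T, T, T]
r2 m[E→φ0] = [T, T, F, T]
r2 m[E→φ1] = [T, F, F, T]
r2 m[E→φ2] = [T, F, T, T]
r2 m[H→φ2] = [T, T, T, T]
r2 m[H→φ3] = [T, T, T, T]
r2 m[C→φ3] = [T, T, T, T]
r2 m[C→φ4] = [T, T, T, T]
r2 m[C→φ6] = [T, T, T, T]
r3 m[φ0→G] = [T, T, T, F]
r3 m[φ0→E] = [T, F, T, T]
r3 m[φ1→Q] = [T, T, F, F]
r3 m[φ1→E] = [T, T, T, T]
r3 m[φ2→E] = [T, T, F, T]
r3 m[φ2→H] = [T, T, T, T]
r3 m[φ3→H] = [T, T, T, T]
r3 m[φ3→C] = [T, T, T, T]
r3 m[φ4→S] = [T, T, T, T]
r3 m[φ4→C] = [T, T, T, T]
r3 m[φ5→R] = [T, T, T, T]
r3 m[φ5→Q] = [T, T, T, T]
r3 m[φ6→S] = [T, T, T, T]
r3 m[φ6→C] = [T, T, T, T]
r3 m[G→φ0] = [T, T, T, T]
r3 m[S→φ4] = [T, T, T, T]
r3 m[S→φ6] = [T, T, T, T]
r3 m[R→φ5] = [T, T, T, T]
r3 m[Q→φ1] = [T, T, T, T]
r3 m[Q→φ5] = [T, T, T, T]
r3 m[E→φ0] = [T, T, F, T]
r3 m[E→φ1] = [T, F, F, T]
r3 m[E→φ2] = [T, F, T, T]
r3 m[H→φ2] = [T, T, T, T]
r3 m[H→φ3] = [T, T, T, T]
r3 m[C→φ3] = [T, T, T, T]
r3 m[C→φ4] = [T, T, T, T]
r3 m[C→φ6] = [T, T, T, T]
r4 m[φ0→G] = [T, T, T, F]
r4 m[φ0→E] = [T, F, T, T]
r4 m[φ1→Q] = [T, T, F, F]
r4 m[φ1→E] = [T, T, T, T]
r4 m[φ2→E] = [T, T, F, T]
r4 m[φ2→H] = [T, T, T, T]
r4 m[φ3→H] = [T, T, T, T]
r4 m[φ3→C] = [T, T, T, T]
r4 m[φ4→S] = [T, T, T, T]
r4 m[φ4→C] = [T, T, T, T]
r4 m[φ5→R] = [T, T, T, T]
r4 m[φ5→Q] = [T, T, T, T]
r4 m[φ6→S] = [T, T, T, T]
r4 m[φ6→C] = [T, T, T, T]
r4 m[G→φ0] = [T, T, T, T]
r4 m[S→φ4] = [T, T, T, T]
r4 m[S→φ6] = [T, T, T, T]
r4 m[R→φ5] = [T, T, T, T]
r4 m[Q→φ1] = [T, T, T, T]
r4 m[Q→φ5] = [T, T, F, F]
r4 m[E→φ0] = [T, T, F, T]
r4 m[E→φ1] = [T, F, F, T]
r4 m[E→φ2] = [T, F, T, T]
r4 m[H→φ2] = [T, T, T, T]
r4 m[H→φ3] = [T, T, T, T]
r4 m[C→φ3] = [T, T, T, T]
r4 m[C→φ4] = [T, T, T, T]
r4 m[C→φ6] = [T, T, T, T]
r5 m[φ0→G] = [T, T, T, F]
r5 m[φ0→E] = [T, F, T, T]
r5 m[φ1→Q] = [T, T, F, F]
r5 m[φ1→E] = [T, T, T, T]
r5 m[φ2→E] = [T, T, F, T]
r5 m[φ2→H] = [T, T, T, T]
r5 m[φ3→H] = [T, T, T, T]
r5 m[φ3→C] = [T, T, T, T]
r5 m[φ4→S] = [T, T, T, T]
r5 m[φ4→C] = [T, T, T, T]
r5 m[φ5→R] = [T, F, T, T]
r5 m[φ5→Q] = [T, T, T, T]
r5 m[φ6→S] = [T, T, T, T]
r5 m[φ6→C] = [T, T, T, T]
r5 m[G→φ0] = [T, T, T, T]
r5 m[S→φ4] = [T, T, T, T]
r5 m[S→φ6] = [T, T, T, T]
r5 m[R→φ5] = [T, T, T, T]
r5 m[Q→φ1] = [T, T, T, T]
r5 m[Q→φ5] = [T, T, F, F]
r5 m[E→φ0] = [T, T, F, T]
r5 m[E→φ1] = [T, F, F, T]
r5 m[E→φ2] = [T, F, T, T]
r5 m[H→φ2] = [T, T, T, T]
r5 m[H→φ3] = [T, T, T, T]
r5 m[C→φ3] = [T, T, T, T]
r5 m[C→φ4] = [T, T, T, T]
r5 m[C→φ6] = [T, T, T, T]
no fixed point within 5 rounds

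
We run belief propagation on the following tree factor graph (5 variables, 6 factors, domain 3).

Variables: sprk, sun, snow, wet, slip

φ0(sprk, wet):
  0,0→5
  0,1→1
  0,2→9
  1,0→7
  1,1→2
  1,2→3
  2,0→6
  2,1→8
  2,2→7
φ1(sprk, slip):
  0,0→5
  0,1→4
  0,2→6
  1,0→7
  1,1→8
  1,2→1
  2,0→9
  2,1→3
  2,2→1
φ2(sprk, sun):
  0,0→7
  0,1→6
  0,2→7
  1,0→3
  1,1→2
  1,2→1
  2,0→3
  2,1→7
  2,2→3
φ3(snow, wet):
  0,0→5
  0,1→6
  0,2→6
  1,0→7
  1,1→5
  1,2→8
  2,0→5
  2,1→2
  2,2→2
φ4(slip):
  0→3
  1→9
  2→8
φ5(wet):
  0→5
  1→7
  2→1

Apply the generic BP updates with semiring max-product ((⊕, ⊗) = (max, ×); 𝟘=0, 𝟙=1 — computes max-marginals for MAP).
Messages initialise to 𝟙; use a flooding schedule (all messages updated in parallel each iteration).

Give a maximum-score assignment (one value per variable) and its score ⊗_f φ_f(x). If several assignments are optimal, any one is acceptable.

init: all messages = 𝟙 over 3 values
r1 m[φ0→sprk] = [9, 7, 8]
r1 m[φ0→wet] = [7, 8, 9]
r1 m[φ1→sprk] = [6, 8, 9]
r1 m[φ1→slip] = [9, 8, 6]
r1 m[φ2→sprk] = [7, 3, 7]
r1 m[φ2→sun] = [7, 7, 7]
r1 m[φ3→snow] = [6, 8, 5]
r1 m[φ3→wet] = [7, 6, 8]
r1 m[φ4→slip] = [3, 9, 8]
r1 m[φ5→wet] = [5, 7, 1]
r1 m[sprk→φ0] = [1, 1, 1]
r1 m[sprk→φ1] = [1, 1, 1]
r1 m[sprk→φ2] = [1, 1, 1]
r1 m[sun→φ2] = [1, 1, 1]
r1 m[snow→φ3] = [1, 1, 1]
r1 m[wet→φ0] = [1, 1, 1]
r1 m[wet→φ3] = [1, 1, 1]
r1 m[wet→φ5] = [1, 1, 1]
r1 m[slip→φ1] = [1, 1, 1]
r1 m[slip→φ4] = [1, 1, 1]
r2 m[φ0→sprk] = [9, 7, 8]
r2 m[φ0→wet] = [7, 8, 9]
r2 m[φ1→sprk] = [6, 8, 9]
r2 m[φ1→slip] = [9, 8, 6]
r2 m[φ2→sprk] = [7, 3, 7]
r2 m[φ2→sun] = [7, 7, 7]
r2 m[φ3→snow] = [6, 8, 5]
r2 m[φ3→wet] = [7, 6, 8]
r2 m[φ4→slip] = [3, 9, 8]
r2 m[φ5→wet] = [5, 7, 1]
r2 m[sprk→φ0] = [42, 24, 63]
r2 m[sprk→φ1] = [63, 21, 56]
r2 m[sprk→φ2] = [54, 56, 72]
r2 m[sun→φ2] = [1, 1, 1]
r2 m[snow→φ3] = [1, 1, 1]
r2 m[wet→φ0] = [35, 42, 8]
r2 m[wet→φ3] = [35, 56, 9]
r2 m[wet→φ5] = [49, 48, 72]
r2 m[slip→φ1] = [3, 9, 8]
r2 m[slip→φ4] = [9, 8, 6]
r3 m[φ0→sprk] = [175, 245, 336]
r3 m[φ0→wet] = [378, 504, 441]
r3 m[φ1→sprk] = [48, 72, 27]
r3 m[φ1→slip] = [504, 252, 378]
r3 m[φ2→sprk] = [7, 3, 7]
r3 m[φ2→sun] = [378, 504, 378]
r3 m[φ3→snow] = [336, 280, 175]
r3 m[φ3→wet] = [7, 6, 8]
r3 m[φ4→slip] = [3, 9, 8]
r3 m[φ5→wet] = [5, 7, 1]
r3 m[sprk→φ0] = [42, 24, 63]
r3 m[sprk→φ1] = [63, 21, 56]
r3 m[sprk→φ2] = [54, 56, 72]
r3 m[sun→φ2] = [1, 1, 1]
r3 m[snow→φ3] = [1, 1, 1]
r3 m[wet→φ0] = [35, 42, 8]
r3 m[wet→φ3] = [35, 56, 9]
r3 m[wet→φ5] = [49, 48, 72]
r3 m[slip→φ1] = [3, 9, 8]
r3 m[slip→φ4] = [9, 8, 6]
r4 m[φ0→sprk] = [175, 245, 336]
r4 m[φ0→wet] = [378, 504, 441]
r4 m[φ1→sprk] = [48, 72, 27]
r4 m[φ1→slip] = [504, 252, 378]
r4 m[φ2→sprk] = [7, 3, 7]
r4 m[φ2→sun] = [378, 504, 378]
r4 m[φ3→snow] = [336, 280, 175]
r4 m[φ3→wet] = [7, 6, 8]
r4 m[φ4→slip] = [3, 9, 8]
r4 m[φ5→wet] = [5, 7, 1]
r4 m[sprk→φ0] = [336, 216, 189]
r4 m[sprk→φ1] = [1225, 735, 2352]
r4 m[sprk→φ2] = [8400, 17640, 9072]
r4 m[sun→φ2] = [1, 1, 1]
r4 m[snow→φ3] = [1, 1, 1]
r4 m[wet→φ0] = [35, 42, 8]
r4 m[wet→φ3] = [1890, 3528, 441]
r4 m[wet→φ5] = [2646, 3024, 3528]
r4 m[slip→φ1] = [3, 9, 8]
r4 m[slip→φ4] = [504, 252, 378]
r5 m[φ0→sprk] = [175, 245, 336]
r5 m[φ0→wet] = [1680, 1512, 3024]
r5 m[φ1→sprk] = [48, 72, 27]
r5 m[φ1→slip] = [21168, 7056, 7350]
r5 m[φ2→sprk] = [7, 3, 7]
r5 m[φ2→sun] = [58800, 63504, 58800]
r5 m[φ3→snow] = [21168, 17640, 9450]
r5 m[φ3→wet] = [7, 6, 8]
r5 m[φ4→slip] = [3, 9, 8]
r5 m[φ5→wet] = [5, 7, 1]
r5 m[sprk→φ0] = [336, 216, 189]
r5 m[sprk→φ1] = [1225, 735, 2352]
r5 m[sprk→φ2] = [8400, 17640, 9072]
r5 m[sun→φ2] = [1, 1, 1]
r5 m[snow→φ3] = [1, 1, 1]
r5 m[wet→φ0] = [35, 42, 8]
r5 m[wet→φ3] = [1890, 3528, 441]
r5 m[wet→φ5] = [2646, 3024, 3528]
r5 m[slip→φ1] = [3, 9, 8]
r5 m[slip→φ4] = [504, 252, 378]
r6 m[φ0→sprk] = [175, 245, 336]
r6 m[φ0→wet] = [1680, 1512, 3024]
r6 m[φ1→sprk] = [48, 72, 27]
r6 m[φ1→slip] = [21168, 7056, 7350]
r6 m[φ2→sprk] = [7, 3, 7]
r6 m[φ2→sun] = [58800, 63504, 58800]
r6 m[φ3→snow] = [21168, 17640, 9450]
r6 m[φ3→wet] = [7, 6, 8]
r6 m[φ4→slip] = [3, 9, 8]
r6 m[φ5→wet] = [5, 7, 1]
r6 m[sprk→φ0] = [336, 216, 189]
r6 m[sprk→φ1] = [1225, 735, 2352]
r6 m[sprk→φ2] = [8400, 17640, 9072]
r6 m[sun→φ2] = [1, 1, 1]
r6 m[snow→φ3] = [1, 1, 1]
r6 m[wet→φ0] = [35, 42, 8]
r6 m[wet→φ3] = [8400, 10584, 3024]
r6 m[wet→φ5] = [11760, 9072, 24192]
r6 m[slip→φ1] = [3, 9, 8]
r6 m[slip→φ4] = [21168, 7056, 7350]
r7 m[φ0→sprk] = [175, 245, 336]
r7 m[φ0→wet] = [1680, 1512, 3024]
r7 m[φ1→sprk] = [48, 72, 27]
r7 m[φ1→slip] = [21168, 7056, 7350]
r7 m[φ2→sprk] = [7, 3, 7]
r7 m[φ2→sun] = [58800, 63504, 58800]
r7 m[φ3→snow] = [63504, 58800, 42000]
r7 m[φ3→wet] = [7, 6, 8]
r7 m[φ4→slip] = [3, 9, 8]
r7 m[φ5→wet] = [5, 7, 1]
r7 m[sprk→φ0] = [336, 216, 189]
r7 m[sprk→φ1] = [1225, 735, 2352]
r7 m[sprk→φ2] = [8400, 17640, 9072]
r7 m[sun→φ2] = [1, 1, 1]
r7 m[snow→φ3] = [1, 1, 1]
r7 m[wet→φ0] = [35, 42, 8]
r7 m[wet→φ3] = [8400, 10584, 3024]
r7 m[wet→φ5] = [11760, 9072, 24192]
r7 m[slip→φ1] = [3, 9, 8]
r7 m[slip→φ4] = [21168, 7056, 7350]
r8 m[φ0→sprk] = [175, 245, 336]
r8 m[φ0→wet] = [1680, 1512, 3024]
r8 m[φ1→sprk] = [48, 72, 27]
r8 m[φ1→slip] = [21168, 7056, 7350]
r8 m[φ2→sprk] = [7, 3, 7]
r8 m[φ2→sun] = [58800, 63504, 58800]
r8 m[φ3→snow] = [63504, 58800, 42000]
r8 m[φ3→wet] = [7, 6, 8]
r8 m[φ4→slip] = [3, 9, 8]
r8 m[φ5→wet] = [5, 7, 1]
r8 m[sprk→φ0] = [336, 216, 189]
r8 m[sprk→φ1] = [1225, 735, 2352]
r8 m[sprk→φ2] = [8400, 17640, 9072]
r8 m[sun→φ2] = [1, 1, 1]
r8 m[snow→φ3] = [1, 1, 1]
r8 m[wet→φ0] = [35, 42, 8]
r8 m[wet→φ3] = [8400, 10584, 3024]
r8 m[wet→φ5] = [11760, 9072, 24192]
r8 m[slip→φ1] = [3, 9, 8]
r8 m[slip→φ4] = [21168, 7056, 7350]
fixed point reached at round 8
traceback from sprk: (sprk=2, sun=1, snow=0, wet=1, slip=0), score=63504

assignment: (sprk=2, sun=1, snow=0, wet=1, slip=0); score = 63504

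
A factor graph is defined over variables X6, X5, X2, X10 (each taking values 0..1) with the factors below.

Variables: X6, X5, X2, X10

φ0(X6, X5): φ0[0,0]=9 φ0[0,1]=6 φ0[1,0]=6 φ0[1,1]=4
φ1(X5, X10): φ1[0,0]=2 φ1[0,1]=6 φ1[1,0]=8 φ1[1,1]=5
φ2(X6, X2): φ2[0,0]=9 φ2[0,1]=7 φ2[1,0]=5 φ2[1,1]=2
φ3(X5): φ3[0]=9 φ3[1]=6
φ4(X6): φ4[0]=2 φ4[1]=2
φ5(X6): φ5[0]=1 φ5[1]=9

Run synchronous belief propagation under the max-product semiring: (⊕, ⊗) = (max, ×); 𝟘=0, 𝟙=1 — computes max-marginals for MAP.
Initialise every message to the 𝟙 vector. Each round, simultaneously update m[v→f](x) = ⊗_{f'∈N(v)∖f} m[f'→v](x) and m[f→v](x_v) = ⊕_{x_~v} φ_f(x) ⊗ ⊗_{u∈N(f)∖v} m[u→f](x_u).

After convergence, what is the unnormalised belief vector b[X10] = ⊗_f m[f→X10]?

b[X10] = [17280, 29160]

init: all messages = 𝟙 over 2 values
r1 m[φ0→X6] = [9, 6]
r1 m[φ0→X5] = [9, 6]
r1 m[φ1→X5] = [6, 8]
r1 m[φ1→X10] = [8, 6]
r1 m[φ2→X6] = [9, 5]
r1 m[φ2→X2] = [9, 7]
r1 m[φ3→X5] = [9, 6]
r1 m[φ4→X6] = [2, 2]
r1 m[φ5→X6] = [1, 9]
r1 m[X6→φ0] = [1, 1]
r1 m[X6→φ2] = [1, 1]
r1 m[X6→φ4] = [1, 1]
r1 m[X6→φ5] = [1, 1]
r1 m[X5→φ0] = [1, 1]
r1 m[X5→φ1] = [1, 1]
r1 m[X5→φ3] = [1, 1]
r1 m[X2→φ2] = [1, 1]
r1 m[X10→φ1] = [1, 1]
r2 m[φ0→X6] = [9, 6]
r2 m[φ0→X5] = [9, 6]
r2 m[φ1→X5] = [6, 8]
r2 m[φ1→X10] = [8, 6]
r2 m[φ2→X6] = [9, 5]
r2 m[φ2→X2] = [9, 7]
r2 m[φ3→X5] = [9, 6]
r2 m[φ4→X6] = [2, 2]
r2 m[φ5→X6] = [1, 9]
r2 m[X6→φ0] = [18, 90]
r2 m[X6→φ2] = [18, 108]
r2 m[X6→φ4] = [81, 270]
r2 m[X6→φ5] = [162, 60]
r2 m[X5→φ0] = [54, 48]
r2 m[X5→φ1] = [81, 36]
r2 m[X5→φ3] = [54, 48]
r2 m[X2→φ2] = [1, 1]
r2 m[X10→φ1] = [1, 1]
r3 m[φ0→X6] = [486, 324]
r3 m[φ0→X5] = [540, 360]
r3 m[φ1→X5] = [6, 8]
r3 m[φ1→X10] = [288, 486]
r3 m[φ2→X6] = [9, 5]
r3 m[φ2→X2] = [540, 216]
r3 m[φ3→X5] = [9, 6]
r3 m[φ4→X6] = [2, 2]
r3 m[φ5→X6] = [1, 9]
r3 m[X6→φ0] = [18, 90]
r3 m[X6→φ2] = [18, 108]
r3 m[X6→φ4] = [81, 270]
r3 m[X6→φ5] = [162, 60]
r3 m[X5→φ0] = [54, 48]
r3 m[X5→φ1] = [81, 36]
r3 m[X5→φ3] = [54, 48]
r3 m[X2→φ2] = [1, 1]
r3 m[X10→φ1] = [1, 1]
r4 m[φ0→X6] = [486, 324]
r4 m[φ0→X5] = [540, 360]
r4 m[φ1→X5] = [6, 8]
r4 m[φ1→X10] = [288, 486]
r4 m[φ2→X6] = [9, 5]
r4 m[φ2→X2] = [540, 216]
r4 m[φ3→X5] = [9, 6]
r4 m[φ4→X6] = [2, 2]
r4 m[φ5→X6] = [1, 9]
r4 m[X6→φ0] = [18, 90]
r4 m[X6→φ2] = [972, 5832]
r4 m[X6→φ4] = [4374, 14580]
r4 m[X6→φ5] = [8748, 3240]
r4 m[X5→φ0] = [54, 48]
r4 m[X5→φ1] = [4860, 2160]
r4 m[X5→φ3] = [3240, 2880]
r4 m[X2→φ2] = [1, 1]
r4 m[X10→φ1] = [1, 1]
r5 m[φ0→X6] = [486, 324]
r5 m[φ0→X5] = [540, 360]
r5 m[φ1→X5] = [6, 8]
r5 m[φ1→X10] = [17280, 29160]
r5 m[φ2→X6] = [9, 5]
r5 m[φ2→X2] = [29160, 11664]
r5 m[φ3→X5] = [9, 6]
r5 m[φ4→X6] = [2, 2]
r5 m[φ5→X6] = [1, 9]
r5 m[X6→φ0] = [18, 90]
r5 m[X6→φ2] = [972, 5832]
r5 m[X6→φ4] = [4374, 14580]
r5 m[X6→φ5] = [8748, 3240]
r5 m[X5→φ0] = [54, 48]
r5 m[X5→φ1] = [4860, 2160]
r5 m[X5→φ3] = [3240, 2880]
r5 m[X2→φ2] = [1, 1]
r5 m[X10→φ1] = [1, 1]
r6 m[φ0→X6] = [486, 324]
r6 m[φ0→X5] = [540, 360]
r6 m[φ1→X5] = [6, 8]
r6 m[φ1→X10] = [17280, 29160]
r6 m[φ2→X6] = [9, 5]
r6 m[φ2→X2] = [29160, 11664]
r6 m[φ3→X5] = [9, 6]
r6 m[φ4→X6] = [2, 2]
r6 m[φ5→X6] = [1, 9]
r6 m[X6→φ0] = [18, 90]
r6 m[X6→φ2] = [972, 5832]
r6 m[X6→φ4] = [4374, 14580]
r6 m[X6→φ5] = [8748, 3240]
r6 m[X5→φ0] = [54, 48]
r6 m[X5→φ1] = [4860, 2160]
r6 m[X5→φ3] = [3240, 2880]
r6 m[X2→φ2] = [1, 1]
r6 m[X10→φ1] = [1, 1]
fixed point reached at round 6
b[X10] = ⊗ incoming = [17280, 29160]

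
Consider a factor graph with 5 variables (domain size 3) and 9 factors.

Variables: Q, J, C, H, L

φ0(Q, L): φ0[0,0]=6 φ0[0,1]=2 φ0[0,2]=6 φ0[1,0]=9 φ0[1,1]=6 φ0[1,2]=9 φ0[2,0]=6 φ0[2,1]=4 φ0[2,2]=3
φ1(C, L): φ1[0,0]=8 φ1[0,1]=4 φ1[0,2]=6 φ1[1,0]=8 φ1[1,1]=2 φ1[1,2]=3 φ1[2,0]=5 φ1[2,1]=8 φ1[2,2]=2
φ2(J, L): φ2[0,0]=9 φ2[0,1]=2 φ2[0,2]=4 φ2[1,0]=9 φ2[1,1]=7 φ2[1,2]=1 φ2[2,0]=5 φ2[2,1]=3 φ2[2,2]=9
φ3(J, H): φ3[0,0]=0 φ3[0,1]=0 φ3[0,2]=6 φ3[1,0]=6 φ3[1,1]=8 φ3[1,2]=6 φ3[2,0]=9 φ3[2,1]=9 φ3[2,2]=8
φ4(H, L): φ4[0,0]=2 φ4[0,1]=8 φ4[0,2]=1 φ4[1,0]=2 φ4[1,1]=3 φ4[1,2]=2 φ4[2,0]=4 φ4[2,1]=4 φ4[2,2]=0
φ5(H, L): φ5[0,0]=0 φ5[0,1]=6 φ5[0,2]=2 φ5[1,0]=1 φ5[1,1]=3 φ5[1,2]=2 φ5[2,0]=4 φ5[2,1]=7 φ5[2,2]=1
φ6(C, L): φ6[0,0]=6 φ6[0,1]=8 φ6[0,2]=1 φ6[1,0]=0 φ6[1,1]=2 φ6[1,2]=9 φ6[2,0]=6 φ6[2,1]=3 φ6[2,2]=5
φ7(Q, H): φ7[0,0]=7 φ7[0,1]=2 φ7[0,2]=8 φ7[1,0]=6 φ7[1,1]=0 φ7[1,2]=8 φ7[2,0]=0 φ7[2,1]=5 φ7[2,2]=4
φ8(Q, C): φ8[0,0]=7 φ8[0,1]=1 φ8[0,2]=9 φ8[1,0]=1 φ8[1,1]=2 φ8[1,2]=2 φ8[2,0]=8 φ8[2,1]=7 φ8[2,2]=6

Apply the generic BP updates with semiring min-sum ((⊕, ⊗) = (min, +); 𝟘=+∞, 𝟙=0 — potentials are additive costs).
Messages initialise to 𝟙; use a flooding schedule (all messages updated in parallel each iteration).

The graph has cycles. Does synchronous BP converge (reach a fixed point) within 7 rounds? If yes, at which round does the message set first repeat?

NOT CONVERGED within 7 rounds

init: all messages = 𝟙 over 3 values
r1 m[φ0→Q] = [2, 6, 3]
r1 m[φ0→L] = [6, 2, 3]
r1 m[φ1→C] = [4, 2, 2]
r1 m[φ1→L] = [5, 2, 2]
r1 m[φ2→J] = [2, 1, 3]
r1 m[φ2→L] = [5, 2, 1]
r1 m[φ3→J] = [0, 6, 8]
r1 m[φ3→H] = [0, 0, 6]
r1 m[φ4→H] = [1, 2, 0]
r1 m[φ4→L] = [2, 3, 0]
r1 m[φ5→H] = [0, 1, 1]
r1 m[φ5→L] = [0, 3, 1]
r1 m[φ6→C] = [1, 0, 3]
r1 m[φ6→L] = [0, 2, 1]
r1 m[φ7→Q] = [2, 0, 0]
r1 m[φ7→H] = [0, 0, 4]
r1 m[φ8→Q] = [1, 1, 6]
r1 m[φ8→C] = [1, 1, 2]
r1 m[Q→φ0] = [0, 0, 0]
r1 m[Q→φ7] = [0, 0, 0]
r1 m[Q→φ8] = [0, 0, 0]
r1 m[J→φ2] = [0, 0, 0]
r1 m[J→φ3] = [0, 0, 0]
r1 m[C→φ1] = [0, 0, 0]
r1 m[C→φ6] = [0, 0, 0]
r1 m[C→φ8] = [0, 0, 0]
r1 m[H→φ3] = [0, 0, 0]
r1 m[H→φ4] = [0, 0, 0]
r1 m[H→φ5] = [0, 0, 0]
r1 m[H→φ7] = [0, 0, 0]
r1 m[L→φ0] = [0, 0, 0]
r1 m[L→φ1] = [0, 0, 0]
r1 m[L→φ2] = [0, 0, 0]
r1 m[L→φ4] = [0, 0, 0]
r1 m[L→φ5] = [0, 0, 0]
r1 m[L→φ6] = [0, 0, 0]
r2 m[φ0→Q] = [2, 6, 3]
r2 m[φ0→L] = [6, 2, 3]
r2 m[φ1→C] = [4, 2, 2]
r2 m[φ1→L] = [5, 2, 2]
r2 m[φ2→J] = [2, 1, 3]
r2 m[φ2→L] = [5, 2, 1]
r2 m[φ3→J] = [0, 6, 8]
r2 m[φ3→H] = [0, 0, 6]
r2 m[φ4→H] = [1, 2, 0]
r2 m[φ4→L] = [2, 3, 0]
r2 m[φ5→H] = [0, 1, 1]
r2 m[φ5→L] = [0, 3, 1]
r2 m[φ6→C] = [1, 0, 3]
r2 m[φ6→L] = [0, 2, 1]
r2 m[φ7→Q] = [2, 0, 0]
r2 m[φ7→H] = [0, 0, 4]
r2 m[φ8→Q] = [1, 1, 6]
r2 m[φ8→C] = [1, 1, 2]
r2 m[Q→φ0] = [3, 1, 6]
r2 m[Q→φ7] = [3, 7, 9]
r2 m[Q→φ8] = [4, 6, 3]
r2 m[J→φ2] = [0, 6, 8]
r2 m[J→φ3] = [2, 1, 3]
r2 m[C→φ1] = [2, 1, 5]
r2 m[C→φ6] = [5, 3, 4]
r2 m[C→φ8] = [5, 2, 5]
r2 m[H→φ3] = [1, 3, 5]
r2 m[H→φ4] = [0, 1, 11]
r2 m[H→φ5] = [1, 2, 10]
r2 m[H→φ7] = [1, 3, 7]
r2 m[L→φ0] = [12, 12, 5]
r2 m[L→φ1] = [13, 12, 6]
r2 m[L→φ2] = [13, 12, 7]
r2 m[L→φ4] = [16, 11, 8]
r2 m[L→φ5] = [18, 11, 7]
r2 m[L→φ6] = [18, 12, 7]
r3 m[φ0→Q] = [11, 14, 8]
r3 m[φ0→L] = [9, 5, 9]
r3 m[φ1→C] = [12, 9, 8]
r3 m[φ1→L] = [9, 3, 4]
r3 m[φ2→J] = [11, 8, 15]
r3 m[φ2→L] = [9, 2, 4]
r3 m[φ3→J] = [1, 7, 10]
r3 m[φ3→H] = [2, 2, 7]
r3 m[φ4→H] = [9, 10, 8]
r3 m[φ4→L] = [2, 4, 1]
r3 m[φ5→H] = [9, 9, 8]
r3 m[φ5→L] = [1, 5, 3]
r3 m[φ6→C] = [8, 14, 12]
r3 m[φ6→L] = [3, 5, 6]
r3 m[φ7→Q] = [5, 3, 1]
r3 m[φ7→H] = [9, 5, 11]
r3 m[φ8→Q] = [3, 4, 9]
r3 m[φ8→C] = [7, 5, 8]
r3 m[Q→φ0] = [3, 1, 6]
r3 m[Q→φ7] = [3, 7, 9]
r3 m[Q→φ8] = [4, 6, 3]
r3 m[J→φ2] = [0, 6, 8]
r3 m[J→φ3] = [2, 1, 3]
r3 m[C→φ1] = [2, 1, 5]
r3 m[C→φ6] = [5, 3, 4]
r3 m[C→φ8] = [5, 2, 5]
r3 m[H→φ3] = [1, 3, 5]
r3 m[H→φ4] = [0, 1, 11]
r3 m[H→φ5] = [1, 2, 10]
r3 m[H→φ7] = [1, 3, 7]
r3 m[L→φ0] = [12, 12, 5]
r3 m[L→φ1] = [13, 12, 6]
r3 m[L→φ2] = [13, 12, 7]
r3 m[L→φ4] = [16, 11, 8]
r3 m[L→φ5] = [18, 11, 7]
r3 m[L→φ6] = [18, 12, 7]
r4 m[φ0→Q] = [11, 14, 8]
r4 m[φ0→L] = [9, 5, 9]
r4 m[φ1→C] = [12, 9, 8]
r4 m[φ1→L] = [9, 3, 4]
r4 m[φ2→J] = [11, 8, 15]
r4 m[φ2→L] = [9, 2, 4]
r4 m[φ3→J] = [1, 7, 10]
r4 m[φ3→H] = [2, 2, 7]
r4 m[φ4→H] = [9, 10, 8]
r4 m[φ4→L] = [2, 4, 1]
r4 m[φ5→H] = [9, 9, 8]
r4 m[φ5→L] = [1, 5, 3]
r4 m[φ6→C] = [8, 14, 12]
r4 m[φ6→L] = [3, 5, 6]
r4 m[φ7→Q] = [5, 3, 1]
r4 m[φ7→H] = [9, 5, 11]
r4 m[φ8→Q] = [3, 4, 9]
r4 m[φ8→C] = [7, 5, 8]
r4 m[Q→φ0] = [8, 7, 10]
r4 m[Q→φ7] = [14, 18, 17]
r4 m[Q→φ8] = [16, 17, 9]
r4 m[J→φ2] = [1, 7, 10]
r4 m[J→φ3] = [11, 8, 15]
r4 m[C→φ1] = [15, 19, 20]
r4 m[C→φ6] = [19, 14, 16]
r4 m[C→φ8] = [20, 23, 20]
r4 m[H→φ3] = [27, 24, 27]
r4 m[H→φ4] = [20, 16, 26]
r4 m[H→φ5] = [20, 17, 26]
r4 m[H→φ7] = [20, 21, 23]
r4 m[L→φ0] = [24, 19, 18]
r4 m[L→φ1] = [24, 21, 23]
r4 m[L→φ2] = [24, 22, 23]
r4 m[L→φ4] = [31, 20, 26]
r4 m[L→φ5] = [32, 19, 24]
r4 m[L→φ6] = [30, 19, 21]
r5 m[φ0→Q] = [21, 25, 21]
r5 m[φ0→L] = [14, 10, 13]
r5 m[φ1→C] = [25, 23, 25]
r5 m[φ1→L] = [23, 19, 21]
r5 m[φ2→J] = [24, 24, 25]
r5 m[φ2→L] = [10, 3, 5]
r5 m[φ3→J] = [24, 32, 33]
r5 m[φ3→H] = [11, 11, 14]
r5 m[φ4→H] = [27, 23, 24]
r5 m[φ4→L] = [18, 19, 18]
r5 m[φ5→H] = [25, 22, 25]
r5 m[φ5→L] = [18, 20, 19]
r5 m[φ6→C] = [22, 21, 22]
r5 m[φ6→L] = [14, 16, 20]
r5 m[φ7→Q] = [23, 21, 20]
r5 m[φ7→H] = [17, 16, 21]
r5 m[φ8→Q] = [24, 21, 26]
r5 m[φ8→C] = [17, 16, 15]
r5 m[Q→φ0] = [8, 7, 10]
r5 m[Q→φ7] = [14, 18, 17]
r5 m[Q→φ8] = [16, 17, 9]
r5 m[J→φ2] = [1, 7, 10]
r5 m[J→φ3] = [11, 8, 15]
r5 m[C→φ1] = [15, 19, 20]
r5 m[C→φ6] = [19, 14, 16]
r5 m[C→φ8] = [20, 23, 20]
r5 m[H→φ3] = [27, 24, 27]
r5 m[H→φ4] = [20, 16, 26]
r5 m[H→φ5] = [20, 17, 26]
r5 m[H→φ7] = [20, 21, 23]
r5 m[L→φ0] = [24, 19, 18]
r5 m[L→φ1] = [24, 21, 23]
r5 m[L→φ2] = [24, 22, 23]
r5 m[L→φ4] = [31, 20, 26]
r5 m[L→φ5] = [32, 19, 24]
r5 m[L→φ6] = [30, 19, 21]
r6 m[φ0→Q] = [21, 25, 21]
r6 m[φ0→L] = [14, 10, 13]
r6 m[φ1→C] = [25, 23, 25]
r6 m[φ1→L] = [23, 19, 21]
r6 m[φ2→J] = [24, 24, 25]
r6 m[φ2→L] = [10, 3, 5]
r6 m[φ3→J] = [24, 32, 33]
r6 m[φ3→H] = [11, 11, 14]
r6 m[φ4→H] = [27, 23, 24]
r6 m[φ4→L] = [18, 19, 18]
r6 m[φ5→H] = [25, 22, 25]
r6 m[φ5→L] = [18, 20, 19]
r6 m[φ6→C] = [22, 21, 22]
r6 m[φ6→L] = [14, 16, 20]
r6 m[φ7→Q] = [23, 21, 20]
r6 m[φ7→H] = [17, 16, 21]
r6 m[φ8→Q] = [24, 21, 26]
r6 m[φ8→C] = [17, 16, 15]
r6 m[Q→φ0] = [47, 42, 46]
r6 m[Q→φ7] = [45, 46, 47]
r6 m[Q→φ8] = [44, 46, 41]
r6 m[J→φ2] = [24, 32, 33]
r6 m[J→φ3] = [24, 24, 25]
r6 m[C→φ1] = [39, 37, 37]
r6 m[C→φ6] = [42, 39, 40]
r6 m[C→φ8] = [47, 44, 47]
r6 m[H→φ3] = [69, 61, 70]
r6 m[H→φ4] = [53, 49, 60]
r6 m[H→φ5] = [55, 50, 59]
r6 m[H→φ7] = [63, 56, 63]
r6 m[L→φ0] = [83, 77, 83]
r6 m[L→φ1] = [74, 68, 75]
r6 m[L→φ2] = [87, 84, 91]
r6 m[L→φ4] = [79, 68, 78]
r6 m[L→φ5] = [79, 67, 77]
r6 m[L→φ6] = [83, 71, 76]
r7 m[φ0→Q] = [79, 83, 81]
r7 m[φ0→L] = [51, 48, 49]
r7 m[φ1→C] = [72, 70, 76]
r7 m[φ1→L] = [42, 39, 39]
r7 m[φ2→J] = [86, 91, 87]
r7 m[φ2→L] = [33, 26, 28]
r7 m[φ3→J] = [61, 69, 70]
r7 m[φ3→H] = [24, 24, 30]
r7 m[φ4→H] = [76, 71, 72]
r7 m[φ4→L] = [51, 52, 51]
r7 m[φ5→H] = [73, 70, 74]
r7 m[φ5→L] = [51, 53, 52]
r7 m[φ6→C] = [77, 73, 74]
r7 m[φ6→L] = [39, 41, 43]
r7 m[φ7→Q] = [58, 56, 61]
r7 m[φ7→H] = [47, 46, 51]
r7 m[φ8→Q] = [45, 46, 51]
r7 m[φ8→C] = [47, 45, 47]
r7 m[Q→φ0] = [47, 42, 46]
r7 m[Q→φ7] = [45, 46, 47]
r7 m[Q→φ8] = [44, 46, 41]
r7 m[J→φ2] = [24, 32, 33]
r7 m[J→φ3] = [24, 24, 25]
r7 m[C→φ1] = [39, 37, 37]
r7 m[C→φ6] = [42, 39, 40]
r7 m[C→φ8] = [47, 44, 47]
r7 m[H→φ3] = [69, 61, 70]
r7 m[H→φ4] = [53, 49, 60]
r7 m[H→φ5] = [55, 50, 59]
r7 m[H→φ7] = [63, 56, 63]
r7 m[L→φ0] = [83, 77, 83]
r7 m[L→φ1] = [74, 68, 75]
r7 m[L→φ2] = [87, 84, 91]
r7 m[L→φ4] = [79, 68, 78]
r7 m[L→φ5] = [79, 67, 77]
r7 m[L→φ6] = [83, 71, 76]
no fixed point within 7 rounds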